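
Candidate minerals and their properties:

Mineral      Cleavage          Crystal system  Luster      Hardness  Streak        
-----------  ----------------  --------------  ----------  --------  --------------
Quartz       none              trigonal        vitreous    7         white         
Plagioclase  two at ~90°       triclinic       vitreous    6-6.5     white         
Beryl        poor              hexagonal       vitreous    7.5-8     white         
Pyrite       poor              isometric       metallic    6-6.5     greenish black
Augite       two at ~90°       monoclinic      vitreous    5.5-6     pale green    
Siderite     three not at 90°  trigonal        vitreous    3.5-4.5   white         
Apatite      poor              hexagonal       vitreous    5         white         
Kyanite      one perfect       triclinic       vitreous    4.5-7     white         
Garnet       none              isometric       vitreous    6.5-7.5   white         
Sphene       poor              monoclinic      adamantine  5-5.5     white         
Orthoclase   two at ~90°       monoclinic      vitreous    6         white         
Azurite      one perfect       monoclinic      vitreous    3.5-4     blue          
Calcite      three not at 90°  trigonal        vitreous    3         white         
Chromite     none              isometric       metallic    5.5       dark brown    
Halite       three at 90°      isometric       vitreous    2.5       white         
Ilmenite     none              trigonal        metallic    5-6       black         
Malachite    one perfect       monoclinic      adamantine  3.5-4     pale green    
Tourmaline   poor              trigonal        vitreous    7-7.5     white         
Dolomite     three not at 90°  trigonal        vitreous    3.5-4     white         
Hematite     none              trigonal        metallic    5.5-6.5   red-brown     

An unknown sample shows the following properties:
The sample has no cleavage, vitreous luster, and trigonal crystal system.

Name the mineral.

Quartz

No cleavage — leaves Quartz, Garnet, Chromite, Ilmenite, Hematite.
Vitreous luster — Quartz, Garnet remain.
Trigonal crystal system is inconsistent with Garnet.
The only mineral consistent with every observation is Quartz.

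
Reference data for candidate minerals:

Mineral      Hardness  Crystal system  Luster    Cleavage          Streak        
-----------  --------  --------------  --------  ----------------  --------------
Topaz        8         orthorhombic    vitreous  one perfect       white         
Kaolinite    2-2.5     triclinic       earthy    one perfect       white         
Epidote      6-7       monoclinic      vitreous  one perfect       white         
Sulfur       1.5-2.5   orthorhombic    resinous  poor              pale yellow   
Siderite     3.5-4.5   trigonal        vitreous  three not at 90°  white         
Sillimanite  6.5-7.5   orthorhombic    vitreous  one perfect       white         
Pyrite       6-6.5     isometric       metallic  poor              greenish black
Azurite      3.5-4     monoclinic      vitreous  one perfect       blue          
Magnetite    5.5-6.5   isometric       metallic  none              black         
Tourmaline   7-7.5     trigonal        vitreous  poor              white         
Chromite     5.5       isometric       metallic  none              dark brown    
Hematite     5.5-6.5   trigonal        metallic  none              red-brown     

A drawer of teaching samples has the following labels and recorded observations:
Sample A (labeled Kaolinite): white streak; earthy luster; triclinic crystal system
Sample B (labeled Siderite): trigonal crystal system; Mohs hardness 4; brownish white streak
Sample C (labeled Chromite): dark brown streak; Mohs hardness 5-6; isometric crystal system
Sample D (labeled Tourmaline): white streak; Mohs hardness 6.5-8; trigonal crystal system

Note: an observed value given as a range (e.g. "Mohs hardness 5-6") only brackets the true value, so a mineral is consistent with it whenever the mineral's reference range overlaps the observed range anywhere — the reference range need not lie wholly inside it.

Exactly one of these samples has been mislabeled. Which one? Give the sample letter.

B

Sample A: all recorded properties match Kaolinite.
Sample B: Siderite has white streak, but the record shows brownish white streak — this label is wrong.
Sample C: all recorded properties match Chromite.
Sample D: all recorded properties match Tourmaline.
Sample B is the mislabeled one.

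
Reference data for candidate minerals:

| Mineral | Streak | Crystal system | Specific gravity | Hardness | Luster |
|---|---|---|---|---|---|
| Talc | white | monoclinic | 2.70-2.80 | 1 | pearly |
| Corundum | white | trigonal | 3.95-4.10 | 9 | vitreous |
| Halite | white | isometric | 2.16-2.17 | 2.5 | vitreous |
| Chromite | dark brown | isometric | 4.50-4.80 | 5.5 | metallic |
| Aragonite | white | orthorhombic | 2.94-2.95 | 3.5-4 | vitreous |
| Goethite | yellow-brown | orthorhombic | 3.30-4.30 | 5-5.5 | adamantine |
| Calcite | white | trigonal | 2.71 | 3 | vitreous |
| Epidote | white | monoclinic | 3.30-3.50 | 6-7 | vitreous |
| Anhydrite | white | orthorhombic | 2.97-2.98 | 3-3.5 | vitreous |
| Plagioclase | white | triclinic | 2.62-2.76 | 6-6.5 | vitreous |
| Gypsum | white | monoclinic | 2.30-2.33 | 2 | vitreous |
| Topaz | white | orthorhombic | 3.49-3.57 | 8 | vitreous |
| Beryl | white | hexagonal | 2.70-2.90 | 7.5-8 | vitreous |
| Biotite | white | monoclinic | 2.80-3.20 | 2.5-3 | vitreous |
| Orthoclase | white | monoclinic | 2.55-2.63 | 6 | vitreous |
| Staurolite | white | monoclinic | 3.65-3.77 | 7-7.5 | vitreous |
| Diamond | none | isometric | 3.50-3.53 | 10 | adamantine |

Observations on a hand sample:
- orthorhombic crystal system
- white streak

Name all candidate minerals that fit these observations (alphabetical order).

Orthorhombic crystal system: leaves Aragonite, Goethite, Anhydrite, Topaz.
White streak is inconsistent with Goethite.
Remaining candidates: Anhydrite, Aragonite, Topaz.

Anhydrite, Aragonite, Topaz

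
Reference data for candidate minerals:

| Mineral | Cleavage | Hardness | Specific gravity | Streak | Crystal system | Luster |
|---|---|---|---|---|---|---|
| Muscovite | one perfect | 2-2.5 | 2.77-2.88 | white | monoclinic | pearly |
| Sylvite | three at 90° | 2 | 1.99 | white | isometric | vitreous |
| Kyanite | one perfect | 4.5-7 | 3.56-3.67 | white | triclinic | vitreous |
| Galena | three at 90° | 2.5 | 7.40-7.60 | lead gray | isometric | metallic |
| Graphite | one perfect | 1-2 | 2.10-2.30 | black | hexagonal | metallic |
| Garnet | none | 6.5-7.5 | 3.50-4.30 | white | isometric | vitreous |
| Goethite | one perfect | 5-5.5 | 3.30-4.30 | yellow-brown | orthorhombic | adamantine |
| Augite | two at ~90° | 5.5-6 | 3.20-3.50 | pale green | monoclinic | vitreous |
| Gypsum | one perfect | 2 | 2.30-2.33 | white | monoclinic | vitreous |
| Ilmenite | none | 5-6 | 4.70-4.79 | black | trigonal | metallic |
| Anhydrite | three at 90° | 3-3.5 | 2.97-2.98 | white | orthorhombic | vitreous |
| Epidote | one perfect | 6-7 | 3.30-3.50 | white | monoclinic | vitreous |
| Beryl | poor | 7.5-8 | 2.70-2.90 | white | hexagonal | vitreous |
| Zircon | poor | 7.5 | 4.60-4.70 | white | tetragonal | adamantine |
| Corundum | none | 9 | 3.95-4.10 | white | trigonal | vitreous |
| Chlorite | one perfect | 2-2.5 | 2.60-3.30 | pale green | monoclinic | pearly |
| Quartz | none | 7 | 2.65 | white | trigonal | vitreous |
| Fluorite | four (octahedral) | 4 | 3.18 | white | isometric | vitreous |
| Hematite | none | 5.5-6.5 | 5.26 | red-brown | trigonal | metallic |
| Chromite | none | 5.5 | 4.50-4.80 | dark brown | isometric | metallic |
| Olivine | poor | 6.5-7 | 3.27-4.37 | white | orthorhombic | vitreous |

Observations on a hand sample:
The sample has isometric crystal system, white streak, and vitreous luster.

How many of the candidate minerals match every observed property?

Isometric crystal system: only Sylvite, Galena, Garnet, Fluorite, Chromite remain.
White streak rules out Galena, Chromite.
Vitreous luster: every remaining candidate is consistent.
The minerals that satisfy all observations are Fluorite, Garnet, Sylvite.
That is 3 minerals.

3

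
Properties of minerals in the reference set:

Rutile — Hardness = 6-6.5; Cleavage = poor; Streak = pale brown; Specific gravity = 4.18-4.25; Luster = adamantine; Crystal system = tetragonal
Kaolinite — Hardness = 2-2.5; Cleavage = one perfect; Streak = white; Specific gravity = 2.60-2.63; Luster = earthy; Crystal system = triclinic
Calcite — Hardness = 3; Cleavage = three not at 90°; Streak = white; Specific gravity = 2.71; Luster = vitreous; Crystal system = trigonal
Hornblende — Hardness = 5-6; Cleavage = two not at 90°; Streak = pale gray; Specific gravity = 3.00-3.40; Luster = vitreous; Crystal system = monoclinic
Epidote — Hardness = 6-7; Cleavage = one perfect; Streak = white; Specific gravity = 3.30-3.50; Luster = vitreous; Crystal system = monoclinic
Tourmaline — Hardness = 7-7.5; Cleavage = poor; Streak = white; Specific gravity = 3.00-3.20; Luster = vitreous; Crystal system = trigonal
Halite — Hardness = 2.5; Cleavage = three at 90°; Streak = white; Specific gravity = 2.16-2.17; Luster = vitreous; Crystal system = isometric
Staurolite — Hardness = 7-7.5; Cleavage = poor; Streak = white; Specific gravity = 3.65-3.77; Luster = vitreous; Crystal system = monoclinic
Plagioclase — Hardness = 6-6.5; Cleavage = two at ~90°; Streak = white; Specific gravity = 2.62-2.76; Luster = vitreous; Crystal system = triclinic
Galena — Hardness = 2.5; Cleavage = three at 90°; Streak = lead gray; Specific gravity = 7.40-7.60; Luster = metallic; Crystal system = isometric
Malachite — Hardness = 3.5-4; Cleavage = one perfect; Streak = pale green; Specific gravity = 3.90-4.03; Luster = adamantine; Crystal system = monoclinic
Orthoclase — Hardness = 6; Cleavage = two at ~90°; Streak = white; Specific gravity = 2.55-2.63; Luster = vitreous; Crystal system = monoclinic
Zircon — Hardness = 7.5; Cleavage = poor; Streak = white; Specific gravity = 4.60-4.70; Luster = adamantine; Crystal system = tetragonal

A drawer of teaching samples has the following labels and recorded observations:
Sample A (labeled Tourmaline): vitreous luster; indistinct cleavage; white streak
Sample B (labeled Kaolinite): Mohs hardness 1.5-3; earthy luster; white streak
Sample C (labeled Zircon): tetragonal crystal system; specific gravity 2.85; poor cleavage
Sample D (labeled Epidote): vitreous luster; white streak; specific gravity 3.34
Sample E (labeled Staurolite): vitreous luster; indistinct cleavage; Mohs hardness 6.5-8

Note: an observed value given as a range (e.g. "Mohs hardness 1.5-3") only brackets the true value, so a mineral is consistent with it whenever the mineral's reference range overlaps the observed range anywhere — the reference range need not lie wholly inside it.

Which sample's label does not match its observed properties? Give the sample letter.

C

Sample A: observations are consistent with Tourmaline.
Sample B: observations are consistent with Kaolinite.
Sample C: specific gravity 2.85 is outside the reference for Zircon (SG 4.60-4.70) — mislabeled.
Sample D: observations are consistent with Epidote.
Sample E: observations are consistent with Staurolite.
The mislabeled specimen is C.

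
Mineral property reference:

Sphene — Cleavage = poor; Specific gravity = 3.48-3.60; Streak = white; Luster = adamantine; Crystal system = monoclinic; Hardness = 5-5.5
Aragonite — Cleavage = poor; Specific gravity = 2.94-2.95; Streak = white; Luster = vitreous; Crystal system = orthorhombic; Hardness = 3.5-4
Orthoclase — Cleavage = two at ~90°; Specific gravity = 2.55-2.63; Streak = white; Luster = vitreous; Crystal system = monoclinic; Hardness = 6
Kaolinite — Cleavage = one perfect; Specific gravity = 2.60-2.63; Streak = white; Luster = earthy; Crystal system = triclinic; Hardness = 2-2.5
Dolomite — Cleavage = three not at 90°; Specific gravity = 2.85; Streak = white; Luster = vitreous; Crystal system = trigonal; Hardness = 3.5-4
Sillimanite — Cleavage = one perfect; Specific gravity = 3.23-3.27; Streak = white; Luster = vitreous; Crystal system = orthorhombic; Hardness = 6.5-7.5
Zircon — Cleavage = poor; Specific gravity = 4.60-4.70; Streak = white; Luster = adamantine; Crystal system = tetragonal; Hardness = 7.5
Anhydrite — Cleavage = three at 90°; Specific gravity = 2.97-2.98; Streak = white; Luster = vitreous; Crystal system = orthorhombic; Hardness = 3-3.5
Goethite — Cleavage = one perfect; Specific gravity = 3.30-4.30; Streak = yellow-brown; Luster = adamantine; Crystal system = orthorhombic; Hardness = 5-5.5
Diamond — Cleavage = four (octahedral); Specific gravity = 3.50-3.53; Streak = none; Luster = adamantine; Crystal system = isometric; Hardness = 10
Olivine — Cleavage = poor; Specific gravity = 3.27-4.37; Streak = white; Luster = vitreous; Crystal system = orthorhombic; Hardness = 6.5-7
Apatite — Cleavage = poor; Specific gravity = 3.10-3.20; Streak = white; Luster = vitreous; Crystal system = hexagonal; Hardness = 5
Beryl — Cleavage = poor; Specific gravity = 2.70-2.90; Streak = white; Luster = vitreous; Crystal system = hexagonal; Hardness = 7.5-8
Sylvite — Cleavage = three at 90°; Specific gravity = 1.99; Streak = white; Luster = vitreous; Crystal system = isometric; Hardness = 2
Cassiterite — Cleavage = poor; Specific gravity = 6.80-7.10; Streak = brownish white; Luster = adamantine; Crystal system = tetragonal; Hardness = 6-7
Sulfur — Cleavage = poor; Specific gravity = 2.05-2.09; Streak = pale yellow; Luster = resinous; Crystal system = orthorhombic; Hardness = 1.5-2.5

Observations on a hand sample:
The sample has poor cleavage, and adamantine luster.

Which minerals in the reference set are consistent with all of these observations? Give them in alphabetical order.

Poor cleavage: Sphene, Aragonite, Zircon, Olivine, Apatite, Beryl, Cassiterite, Sulfur remain.
Adamantine luster: only Sphene, Zircon, Cassiterite remain.
Consistent with every observation: Cassiterite, Sphene, Zircon.

Cassiterite, Sphene, Zircon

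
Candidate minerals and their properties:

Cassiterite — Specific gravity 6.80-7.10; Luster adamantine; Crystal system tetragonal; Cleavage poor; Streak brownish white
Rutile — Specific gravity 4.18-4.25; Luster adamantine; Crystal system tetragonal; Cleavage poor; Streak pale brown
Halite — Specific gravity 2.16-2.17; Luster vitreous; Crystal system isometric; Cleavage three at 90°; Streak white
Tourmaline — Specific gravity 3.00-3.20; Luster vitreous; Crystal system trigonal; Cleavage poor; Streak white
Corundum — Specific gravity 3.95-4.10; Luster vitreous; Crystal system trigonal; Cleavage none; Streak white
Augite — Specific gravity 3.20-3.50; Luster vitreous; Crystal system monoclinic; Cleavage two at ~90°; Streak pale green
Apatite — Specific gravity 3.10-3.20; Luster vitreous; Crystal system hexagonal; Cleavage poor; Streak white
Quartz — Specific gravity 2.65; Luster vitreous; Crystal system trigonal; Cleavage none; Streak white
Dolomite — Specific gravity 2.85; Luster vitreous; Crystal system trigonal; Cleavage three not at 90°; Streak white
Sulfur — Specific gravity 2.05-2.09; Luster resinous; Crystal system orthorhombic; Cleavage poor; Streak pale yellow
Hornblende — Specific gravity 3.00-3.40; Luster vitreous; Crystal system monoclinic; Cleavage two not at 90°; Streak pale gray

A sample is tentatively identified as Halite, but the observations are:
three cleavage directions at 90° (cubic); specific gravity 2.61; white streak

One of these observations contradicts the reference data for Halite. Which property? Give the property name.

Three cleavage directions at 90° (cubic): Halite has cleavage three at 90° — within range.
Specific gravity 2.61: Halite has SG 2.16-2.17 — outside the reference range.
White streak: Halite has white streak — within range.
The specific gravity is the one property that does not fit.

specific gravity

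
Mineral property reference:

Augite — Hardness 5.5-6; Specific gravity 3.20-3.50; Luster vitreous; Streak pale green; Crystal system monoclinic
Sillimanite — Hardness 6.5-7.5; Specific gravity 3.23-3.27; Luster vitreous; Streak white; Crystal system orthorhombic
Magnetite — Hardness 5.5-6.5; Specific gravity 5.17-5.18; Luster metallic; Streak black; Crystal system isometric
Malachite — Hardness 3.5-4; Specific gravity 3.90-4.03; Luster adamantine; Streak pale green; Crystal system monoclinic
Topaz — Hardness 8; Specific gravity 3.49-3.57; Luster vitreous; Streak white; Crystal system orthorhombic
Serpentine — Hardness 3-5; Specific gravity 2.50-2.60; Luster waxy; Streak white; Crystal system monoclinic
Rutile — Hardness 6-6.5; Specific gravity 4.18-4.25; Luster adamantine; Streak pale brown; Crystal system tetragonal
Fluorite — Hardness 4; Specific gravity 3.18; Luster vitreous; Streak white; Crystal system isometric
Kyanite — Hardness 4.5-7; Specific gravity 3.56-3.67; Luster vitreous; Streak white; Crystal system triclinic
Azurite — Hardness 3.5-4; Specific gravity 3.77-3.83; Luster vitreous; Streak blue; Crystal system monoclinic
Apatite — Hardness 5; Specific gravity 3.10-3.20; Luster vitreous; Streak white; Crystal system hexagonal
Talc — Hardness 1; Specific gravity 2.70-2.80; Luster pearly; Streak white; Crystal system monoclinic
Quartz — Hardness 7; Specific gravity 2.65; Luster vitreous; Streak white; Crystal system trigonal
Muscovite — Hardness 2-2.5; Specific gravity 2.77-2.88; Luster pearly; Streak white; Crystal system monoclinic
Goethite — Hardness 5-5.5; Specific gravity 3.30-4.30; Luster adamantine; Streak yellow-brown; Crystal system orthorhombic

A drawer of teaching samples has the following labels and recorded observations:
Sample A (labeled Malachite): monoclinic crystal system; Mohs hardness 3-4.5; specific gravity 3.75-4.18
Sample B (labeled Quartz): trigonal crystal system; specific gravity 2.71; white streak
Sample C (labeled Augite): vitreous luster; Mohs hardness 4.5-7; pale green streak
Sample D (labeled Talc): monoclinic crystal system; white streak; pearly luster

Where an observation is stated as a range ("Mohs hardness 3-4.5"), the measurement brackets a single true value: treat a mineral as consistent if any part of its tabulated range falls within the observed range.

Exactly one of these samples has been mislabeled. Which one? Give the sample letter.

Sample A: every observation is compatible with the reference values for Malachite.
Sample B: specific gravity 2.71 is outside the reference for Quartz (SG 2.65) — mislabeled.
Sample C: every observation is compatible with the reference values for Augite.
Sample D: every observation is compatible with the reference values for Talc.
The mislabeled specimen is B.

B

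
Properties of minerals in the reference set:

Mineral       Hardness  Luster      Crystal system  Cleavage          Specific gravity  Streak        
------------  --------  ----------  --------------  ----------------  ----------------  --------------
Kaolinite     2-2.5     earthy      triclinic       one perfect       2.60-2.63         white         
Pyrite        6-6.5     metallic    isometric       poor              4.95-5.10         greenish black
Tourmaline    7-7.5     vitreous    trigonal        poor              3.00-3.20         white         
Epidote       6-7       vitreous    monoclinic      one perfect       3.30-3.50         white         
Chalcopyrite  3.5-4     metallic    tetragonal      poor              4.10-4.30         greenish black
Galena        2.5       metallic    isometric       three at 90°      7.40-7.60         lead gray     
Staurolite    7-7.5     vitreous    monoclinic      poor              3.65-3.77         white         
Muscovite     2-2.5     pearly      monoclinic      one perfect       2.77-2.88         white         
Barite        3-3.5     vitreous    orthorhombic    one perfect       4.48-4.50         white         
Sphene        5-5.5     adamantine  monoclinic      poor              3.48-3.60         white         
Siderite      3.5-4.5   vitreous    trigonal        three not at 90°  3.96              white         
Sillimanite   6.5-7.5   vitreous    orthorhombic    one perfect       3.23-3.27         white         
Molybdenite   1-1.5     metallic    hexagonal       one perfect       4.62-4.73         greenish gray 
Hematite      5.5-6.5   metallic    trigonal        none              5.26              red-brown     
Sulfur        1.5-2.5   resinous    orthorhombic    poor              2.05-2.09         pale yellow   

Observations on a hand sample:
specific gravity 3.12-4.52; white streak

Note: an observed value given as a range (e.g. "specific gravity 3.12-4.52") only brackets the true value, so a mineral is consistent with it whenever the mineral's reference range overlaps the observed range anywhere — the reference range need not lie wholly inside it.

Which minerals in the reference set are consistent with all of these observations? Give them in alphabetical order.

Barite, Epidote, Siderite, Sillimanite, Sphene, Staurolite, Tourmaline

Specific gravity 3.12-4.52: leaves Tourmaline, Epidote, Chalcopyrite, Staurolite, Barite, Sphene, Siderite, Sillimanite.
White streak eliminates Chalcopyrite.
The minerals that satisfy all observations are Barite, Epidote, Siderite, Sillimanite, Sphene, Staurolite, Tourmaline.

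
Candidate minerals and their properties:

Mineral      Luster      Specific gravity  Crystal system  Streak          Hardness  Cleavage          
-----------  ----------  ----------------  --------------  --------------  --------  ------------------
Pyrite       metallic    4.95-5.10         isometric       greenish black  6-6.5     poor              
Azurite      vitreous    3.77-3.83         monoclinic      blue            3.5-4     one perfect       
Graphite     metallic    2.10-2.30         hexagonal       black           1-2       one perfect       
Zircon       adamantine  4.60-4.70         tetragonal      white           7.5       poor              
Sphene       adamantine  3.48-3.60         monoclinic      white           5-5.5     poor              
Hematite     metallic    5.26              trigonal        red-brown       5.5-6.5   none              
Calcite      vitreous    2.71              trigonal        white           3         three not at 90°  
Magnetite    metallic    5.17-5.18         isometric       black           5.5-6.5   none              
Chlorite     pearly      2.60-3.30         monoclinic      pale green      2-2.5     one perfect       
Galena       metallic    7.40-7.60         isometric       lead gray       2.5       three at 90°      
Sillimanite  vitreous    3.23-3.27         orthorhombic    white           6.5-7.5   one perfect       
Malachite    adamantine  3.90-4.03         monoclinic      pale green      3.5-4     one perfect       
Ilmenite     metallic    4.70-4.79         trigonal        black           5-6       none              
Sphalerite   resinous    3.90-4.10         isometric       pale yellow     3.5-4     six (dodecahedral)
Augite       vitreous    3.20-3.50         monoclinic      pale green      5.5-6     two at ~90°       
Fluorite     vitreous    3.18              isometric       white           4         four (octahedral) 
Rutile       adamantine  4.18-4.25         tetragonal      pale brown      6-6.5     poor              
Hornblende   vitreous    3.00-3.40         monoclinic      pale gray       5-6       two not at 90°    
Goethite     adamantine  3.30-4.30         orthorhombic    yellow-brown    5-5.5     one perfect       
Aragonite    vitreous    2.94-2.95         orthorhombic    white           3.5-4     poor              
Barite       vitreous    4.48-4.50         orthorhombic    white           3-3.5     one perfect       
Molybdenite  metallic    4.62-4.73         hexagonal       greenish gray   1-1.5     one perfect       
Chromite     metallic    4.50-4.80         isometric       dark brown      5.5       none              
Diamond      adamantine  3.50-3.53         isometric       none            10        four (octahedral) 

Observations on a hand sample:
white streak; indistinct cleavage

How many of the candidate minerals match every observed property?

3

White streak: narrows the field to Zircon, Sphene, Calcite, Sillimanite, Fluorite, Aragonite, Barite.
Indistinct cleavage: narrows the field to Zircon, Sphene, Aragonite.
Consistent with every observation: Aragonite, Sphene, Zircon.
That is 3 minerals.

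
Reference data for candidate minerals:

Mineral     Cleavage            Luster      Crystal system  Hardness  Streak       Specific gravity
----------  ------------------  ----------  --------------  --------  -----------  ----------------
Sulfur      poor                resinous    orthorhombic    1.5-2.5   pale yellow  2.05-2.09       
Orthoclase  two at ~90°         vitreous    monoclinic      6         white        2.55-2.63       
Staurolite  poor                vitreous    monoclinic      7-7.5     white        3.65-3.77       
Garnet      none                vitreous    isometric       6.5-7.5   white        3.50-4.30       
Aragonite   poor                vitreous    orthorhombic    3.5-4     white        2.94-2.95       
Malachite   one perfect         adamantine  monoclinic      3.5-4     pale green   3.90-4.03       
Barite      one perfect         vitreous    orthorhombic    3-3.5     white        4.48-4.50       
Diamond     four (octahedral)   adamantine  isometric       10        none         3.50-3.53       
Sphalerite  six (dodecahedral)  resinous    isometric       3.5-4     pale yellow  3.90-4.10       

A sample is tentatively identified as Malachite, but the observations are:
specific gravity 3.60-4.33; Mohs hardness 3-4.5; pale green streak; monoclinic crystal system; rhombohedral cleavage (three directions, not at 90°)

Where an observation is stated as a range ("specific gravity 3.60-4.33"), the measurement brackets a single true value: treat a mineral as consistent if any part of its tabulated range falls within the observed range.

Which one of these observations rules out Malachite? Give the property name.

cleavage

Specific gravity 3.60-4.33: Malachite has SG 3.90-4.03 — matches.
Mohs hardness 3-4.5: Malachite has hardness 3.5-4 — matches.
Pale green streak: Malachite has pale green streak — matches.
Monoclinic crystal system: Malachite has monoclinic system — matches.
Rhombohedral cleavage (three directions, not at 90°): Malachite has cleavage one perfect — does not match.
The cleavage is the one property that does not fit.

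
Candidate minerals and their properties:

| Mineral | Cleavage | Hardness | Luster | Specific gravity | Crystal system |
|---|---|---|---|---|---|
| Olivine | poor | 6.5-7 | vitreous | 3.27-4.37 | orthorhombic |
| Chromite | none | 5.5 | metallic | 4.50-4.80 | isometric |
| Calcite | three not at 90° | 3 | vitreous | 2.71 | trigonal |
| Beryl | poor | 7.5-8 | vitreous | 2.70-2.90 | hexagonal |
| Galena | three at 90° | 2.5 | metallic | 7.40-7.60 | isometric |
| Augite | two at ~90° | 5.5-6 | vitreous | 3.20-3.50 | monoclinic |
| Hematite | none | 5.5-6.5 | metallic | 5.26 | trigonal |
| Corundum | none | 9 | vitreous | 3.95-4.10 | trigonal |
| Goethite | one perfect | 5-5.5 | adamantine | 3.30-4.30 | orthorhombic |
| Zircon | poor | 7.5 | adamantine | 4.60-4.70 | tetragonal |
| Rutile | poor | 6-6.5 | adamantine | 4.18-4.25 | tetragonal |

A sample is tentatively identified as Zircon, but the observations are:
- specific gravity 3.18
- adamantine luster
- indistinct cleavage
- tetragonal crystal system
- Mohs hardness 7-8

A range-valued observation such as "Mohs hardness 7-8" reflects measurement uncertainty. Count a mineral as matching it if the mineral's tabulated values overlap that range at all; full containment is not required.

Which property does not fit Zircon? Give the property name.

specific gravity

Specific gravity 3.18: Zircon has SG 4.60-4.70 — outside the reference range.
Adamantine luster: Zircon has adamantine luster — within range.
Indistinct cleavage: Zircon has cleavage poor — within range.
Tetragonal crystal system: Zircon has tetragonal system — within range.
Mohs hardness 7-8: Zircon has hardness 7.5 — within range.
Only the specific gravity is inconsistent.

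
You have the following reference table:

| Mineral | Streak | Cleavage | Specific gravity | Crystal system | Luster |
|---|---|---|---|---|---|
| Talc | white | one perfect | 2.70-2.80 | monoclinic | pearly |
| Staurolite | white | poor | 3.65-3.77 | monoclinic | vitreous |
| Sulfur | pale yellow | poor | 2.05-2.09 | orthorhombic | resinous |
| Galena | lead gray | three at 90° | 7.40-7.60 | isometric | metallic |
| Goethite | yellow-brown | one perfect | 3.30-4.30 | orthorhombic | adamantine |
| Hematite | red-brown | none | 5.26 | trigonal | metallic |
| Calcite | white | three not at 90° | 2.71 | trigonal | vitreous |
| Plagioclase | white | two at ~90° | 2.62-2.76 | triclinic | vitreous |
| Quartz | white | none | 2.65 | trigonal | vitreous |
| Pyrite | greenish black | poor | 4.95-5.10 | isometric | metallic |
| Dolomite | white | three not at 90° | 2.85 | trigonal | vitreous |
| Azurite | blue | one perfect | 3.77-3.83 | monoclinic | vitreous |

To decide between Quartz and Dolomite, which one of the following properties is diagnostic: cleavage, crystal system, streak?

cleavage

Cleavage: Quartz none, Dolomite three not at 90° — distinct.
Crystal system: both trigonal — identical.
Streak: both white — identical.
Of the listed properties, cleavage is the one that separates them.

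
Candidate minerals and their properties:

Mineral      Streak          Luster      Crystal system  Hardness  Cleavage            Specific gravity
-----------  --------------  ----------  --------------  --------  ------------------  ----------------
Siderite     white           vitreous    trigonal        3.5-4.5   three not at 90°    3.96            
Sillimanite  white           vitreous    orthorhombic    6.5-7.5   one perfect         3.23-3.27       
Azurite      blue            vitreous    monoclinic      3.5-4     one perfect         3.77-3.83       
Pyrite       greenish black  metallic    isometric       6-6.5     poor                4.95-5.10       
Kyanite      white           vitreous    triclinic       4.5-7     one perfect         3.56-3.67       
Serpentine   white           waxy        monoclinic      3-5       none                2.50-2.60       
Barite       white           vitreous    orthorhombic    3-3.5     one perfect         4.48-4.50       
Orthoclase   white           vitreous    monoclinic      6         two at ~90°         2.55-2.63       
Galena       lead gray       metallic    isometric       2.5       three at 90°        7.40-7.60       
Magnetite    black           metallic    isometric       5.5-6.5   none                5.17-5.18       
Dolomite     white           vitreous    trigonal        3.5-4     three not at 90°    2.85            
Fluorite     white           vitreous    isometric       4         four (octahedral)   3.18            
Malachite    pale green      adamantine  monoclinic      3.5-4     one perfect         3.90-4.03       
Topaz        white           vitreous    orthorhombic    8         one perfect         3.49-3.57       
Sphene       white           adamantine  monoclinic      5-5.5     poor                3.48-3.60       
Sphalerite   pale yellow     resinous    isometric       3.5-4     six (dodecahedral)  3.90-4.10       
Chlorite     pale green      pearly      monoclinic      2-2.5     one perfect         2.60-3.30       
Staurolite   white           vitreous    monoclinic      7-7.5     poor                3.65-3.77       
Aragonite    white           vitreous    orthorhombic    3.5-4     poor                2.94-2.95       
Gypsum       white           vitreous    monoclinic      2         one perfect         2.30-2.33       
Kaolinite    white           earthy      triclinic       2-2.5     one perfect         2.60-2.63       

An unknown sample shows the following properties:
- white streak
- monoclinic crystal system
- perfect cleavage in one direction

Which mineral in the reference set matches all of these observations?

White streak — Siderite, Sillimanite, Kyanite, Serpentine, Barite, Orthoclase, Dolomite, Fluorite, Topaz, Sphene, Staurolite, Aragonite, Gypsum, Kaolinite remain.
Monoclinic crystal system — Serpentine, Orthoclase, Sphene, Staurolite, Gypsum remain.
Perfect cleavage in one direction — Gypsum remains.
The only mineral consistent with every observation is Gypsum.

Gypsum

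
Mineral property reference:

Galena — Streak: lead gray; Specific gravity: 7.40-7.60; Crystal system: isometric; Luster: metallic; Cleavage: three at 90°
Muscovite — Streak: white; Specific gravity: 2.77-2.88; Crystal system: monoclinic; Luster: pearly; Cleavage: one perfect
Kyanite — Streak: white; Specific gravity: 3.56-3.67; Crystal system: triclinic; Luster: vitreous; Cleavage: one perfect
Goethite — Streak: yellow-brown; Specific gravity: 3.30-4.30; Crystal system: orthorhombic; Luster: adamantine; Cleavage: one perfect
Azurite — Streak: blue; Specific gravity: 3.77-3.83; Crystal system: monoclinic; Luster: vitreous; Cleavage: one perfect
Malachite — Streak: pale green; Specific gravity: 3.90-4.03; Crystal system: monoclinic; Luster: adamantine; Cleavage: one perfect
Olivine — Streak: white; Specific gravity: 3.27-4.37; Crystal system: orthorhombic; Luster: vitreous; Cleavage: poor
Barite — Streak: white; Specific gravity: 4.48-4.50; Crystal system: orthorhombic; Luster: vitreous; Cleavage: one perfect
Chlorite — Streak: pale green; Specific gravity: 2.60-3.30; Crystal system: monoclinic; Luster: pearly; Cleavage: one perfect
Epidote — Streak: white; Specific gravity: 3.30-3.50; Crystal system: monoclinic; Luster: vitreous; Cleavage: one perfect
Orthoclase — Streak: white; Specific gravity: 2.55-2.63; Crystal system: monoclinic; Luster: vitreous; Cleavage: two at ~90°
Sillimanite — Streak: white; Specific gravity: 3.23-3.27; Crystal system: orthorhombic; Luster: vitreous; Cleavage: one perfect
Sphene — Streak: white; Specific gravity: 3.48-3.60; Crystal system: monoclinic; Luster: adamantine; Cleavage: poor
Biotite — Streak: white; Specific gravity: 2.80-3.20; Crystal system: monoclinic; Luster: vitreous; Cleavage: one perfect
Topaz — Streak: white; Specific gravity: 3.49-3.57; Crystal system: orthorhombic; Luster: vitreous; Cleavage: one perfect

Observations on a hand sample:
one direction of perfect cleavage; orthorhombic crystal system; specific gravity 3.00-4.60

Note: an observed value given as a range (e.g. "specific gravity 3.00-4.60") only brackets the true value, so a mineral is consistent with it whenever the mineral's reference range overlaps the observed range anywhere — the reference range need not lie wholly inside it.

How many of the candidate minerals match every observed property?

4

One direction of perfect cleavage excludes Galena, Olivine, Orthoclase, Sphene.
Orthorhombic crystal system — narrows the field to Goethite, Barite, Sillimanite, Topaz.
Specific gravity 3.00-4.60 — every remaining candidate is consistent.
Consistent with every observation: Barite, Goethite, Sillimanite, Topaz.
That is 4 minerals.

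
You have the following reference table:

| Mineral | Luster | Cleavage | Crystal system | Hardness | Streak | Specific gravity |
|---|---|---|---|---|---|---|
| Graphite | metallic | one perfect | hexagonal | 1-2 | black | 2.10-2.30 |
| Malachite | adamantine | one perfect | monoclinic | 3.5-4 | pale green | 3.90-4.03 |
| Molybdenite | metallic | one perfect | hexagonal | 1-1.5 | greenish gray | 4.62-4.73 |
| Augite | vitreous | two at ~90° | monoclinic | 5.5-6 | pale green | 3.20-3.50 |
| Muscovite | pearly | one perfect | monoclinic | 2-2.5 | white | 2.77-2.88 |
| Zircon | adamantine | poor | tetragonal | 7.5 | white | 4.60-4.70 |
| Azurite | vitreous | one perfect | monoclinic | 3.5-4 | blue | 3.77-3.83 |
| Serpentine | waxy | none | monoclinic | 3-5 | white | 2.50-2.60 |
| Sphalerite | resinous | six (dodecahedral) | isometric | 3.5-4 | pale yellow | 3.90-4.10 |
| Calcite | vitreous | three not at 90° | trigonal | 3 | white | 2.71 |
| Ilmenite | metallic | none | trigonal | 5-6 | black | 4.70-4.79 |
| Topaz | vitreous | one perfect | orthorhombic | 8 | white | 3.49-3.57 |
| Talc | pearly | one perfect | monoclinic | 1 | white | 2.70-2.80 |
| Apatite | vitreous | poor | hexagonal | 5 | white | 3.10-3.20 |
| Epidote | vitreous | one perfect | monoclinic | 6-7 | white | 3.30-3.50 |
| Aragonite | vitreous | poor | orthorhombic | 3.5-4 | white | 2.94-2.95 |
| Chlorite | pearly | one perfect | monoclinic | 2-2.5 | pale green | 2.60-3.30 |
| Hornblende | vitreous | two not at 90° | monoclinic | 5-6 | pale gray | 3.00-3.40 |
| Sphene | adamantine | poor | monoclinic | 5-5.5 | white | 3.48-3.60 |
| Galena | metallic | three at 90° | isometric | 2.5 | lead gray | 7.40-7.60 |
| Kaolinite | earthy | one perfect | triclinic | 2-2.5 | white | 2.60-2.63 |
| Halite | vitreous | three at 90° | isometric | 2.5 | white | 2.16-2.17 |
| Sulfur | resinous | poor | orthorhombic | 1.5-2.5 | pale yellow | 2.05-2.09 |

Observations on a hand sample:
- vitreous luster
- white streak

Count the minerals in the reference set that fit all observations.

6

Vitreous luster: narrows the field to Augite, Azurite, Calcite, Topaz, Apatite, Epidote, Aragonite, Hornblende, Halite.
White streak excludes Augite, Azurite, Hornblende.
The minerals that satisfy all observations are Apatite, Aragonite, Calcite, Epidote, Halite, Topaz.
That is 6 minerals.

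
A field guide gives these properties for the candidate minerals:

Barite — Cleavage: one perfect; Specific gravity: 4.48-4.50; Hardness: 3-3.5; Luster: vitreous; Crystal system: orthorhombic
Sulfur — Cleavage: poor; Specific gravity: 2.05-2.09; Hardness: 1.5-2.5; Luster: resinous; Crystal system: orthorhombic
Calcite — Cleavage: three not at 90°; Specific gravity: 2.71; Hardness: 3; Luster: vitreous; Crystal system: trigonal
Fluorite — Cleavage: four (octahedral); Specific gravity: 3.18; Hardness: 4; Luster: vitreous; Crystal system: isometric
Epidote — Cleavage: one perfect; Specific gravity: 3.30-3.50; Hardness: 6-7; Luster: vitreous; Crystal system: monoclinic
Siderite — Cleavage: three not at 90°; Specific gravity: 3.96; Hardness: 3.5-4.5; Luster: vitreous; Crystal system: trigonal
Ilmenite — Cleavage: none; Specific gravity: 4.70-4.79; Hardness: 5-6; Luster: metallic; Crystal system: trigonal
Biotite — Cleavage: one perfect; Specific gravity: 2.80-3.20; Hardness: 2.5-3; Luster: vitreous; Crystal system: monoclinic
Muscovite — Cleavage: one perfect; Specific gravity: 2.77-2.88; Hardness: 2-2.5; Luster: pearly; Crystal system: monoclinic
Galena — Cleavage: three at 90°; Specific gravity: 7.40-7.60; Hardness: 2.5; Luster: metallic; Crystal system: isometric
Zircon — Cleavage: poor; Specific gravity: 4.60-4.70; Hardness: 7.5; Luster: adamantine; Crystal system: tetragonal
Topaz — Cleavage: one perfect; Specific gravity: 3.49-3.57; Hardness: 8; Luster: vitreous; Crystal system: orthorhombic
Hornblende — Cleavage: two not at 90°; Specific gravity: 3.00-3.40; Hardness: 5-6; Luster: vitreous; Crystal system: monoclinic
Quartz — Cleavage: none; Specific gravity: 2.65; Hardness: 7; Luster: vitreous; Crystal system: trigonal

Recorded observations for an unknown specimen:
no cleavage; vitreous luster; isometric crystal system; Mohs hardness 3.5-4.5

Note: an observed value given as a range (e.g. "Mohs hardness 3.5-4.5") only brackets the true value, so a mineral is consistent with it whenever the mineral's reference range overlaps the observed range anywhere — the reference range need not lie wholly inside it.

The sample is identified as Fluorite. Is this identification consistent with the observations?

No cleavage — Fluorite has cleavage four (octahedral); which does not match.
Vitreous luster — fits Fluorite (vitreous luster).
Isometric crystal system — fits Fluorite (isometric system).
Mohs hardness 3.5-4.5 — fits Fluorite (hardness 4).
The cleavage observation rules out Fluorite.

No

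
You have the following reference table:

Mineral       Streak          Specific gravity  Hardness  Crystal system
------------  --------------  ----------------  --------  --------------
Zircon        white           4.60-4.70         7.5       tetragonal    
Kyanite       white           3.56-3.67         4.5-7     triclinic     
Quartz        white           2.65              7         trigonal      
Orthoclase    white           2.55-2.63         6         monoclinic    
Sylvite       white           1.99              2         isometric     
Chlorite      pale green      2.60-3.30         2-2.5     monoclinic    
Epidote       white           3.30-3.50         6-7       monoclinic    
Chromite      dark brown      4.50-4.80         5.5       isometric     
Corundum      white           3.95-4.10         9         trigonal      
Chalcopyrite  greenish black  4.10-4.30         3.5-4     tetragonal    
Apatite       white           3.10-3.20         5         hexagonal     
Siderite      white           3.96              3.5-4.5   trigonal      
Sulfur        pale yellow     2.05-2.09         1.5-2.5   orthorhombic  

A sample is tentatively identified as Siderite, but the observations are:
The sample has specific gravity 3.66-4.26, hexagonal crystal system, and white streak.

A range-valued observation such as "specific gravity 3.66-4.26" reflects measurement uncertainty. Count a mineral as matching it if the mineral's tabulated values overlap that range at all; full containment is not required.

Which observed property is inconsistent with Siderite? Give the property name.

Specific gravity 3.66-4.26: Siderite has SG 3.96 — agrees.
Hexagonal crystal system: Siderite has trigonal system — outside the reference range.
White streak: Siderite has white streak — agrees.
Everything matches except the crystal system.

crystal system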